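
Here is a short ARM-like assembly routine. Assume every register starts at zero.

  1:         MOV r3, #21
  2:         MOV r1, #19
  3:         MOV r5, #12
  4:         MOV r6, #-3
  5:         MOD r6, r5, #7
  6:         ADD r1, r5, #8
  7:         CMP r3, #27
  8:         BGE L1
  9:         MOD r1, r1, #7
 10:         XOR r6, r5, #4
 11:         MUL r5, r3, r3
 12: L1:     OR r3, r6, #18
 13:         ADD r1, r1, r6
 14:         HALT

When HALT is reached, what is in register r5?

MOV r3, #21 → r3=21
MOV r1, #19 → r1=19
MOV r5, #12 → r5=12
MOV r6, #-3 → r6=-3
MOD r6, r5, #7 → r6=12%7=5
ADD r1, r5, #8 → r1=12+8=20
CMP r3, #27  (cmp 21,27)
BGE L1: not taken
MOD r1, r1, #7 → r1=20%7=6
XOR r6, r5, #4 → r6=12^4=8
MUL r5, r3, r3 → r5=21*21=441
OR r3, r6, #18 → r3=8|18=26
ADD r1, r1, r6 → r1=6+8=14
halt.

441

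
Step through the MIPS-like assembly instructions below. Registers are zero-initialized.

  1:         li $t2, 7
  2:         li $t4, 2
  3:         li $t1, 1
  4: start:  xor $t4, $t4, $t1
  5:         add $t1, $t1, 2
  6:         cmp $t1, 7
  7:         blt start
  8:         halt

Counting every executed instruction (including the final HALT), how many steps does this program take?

li $t2, 7 → $t2=7
li $t4, 2 → $t4=2
li $t1, 1 → $t1=1
xor $t4, $t4, $t1 → $t4=2^1=3
add $t1, $t1, 2 → $t1=1+2=3
cmp $t1, 7  (cmp 3,7)
blt start: taken
xor $t4, $t4, $t1 → $t4=3^3=0
add $t1, $t1, 2 → $t1=3+2=5
cmp $t1, 7  (cmp 5,7)
blt start: taken
xor $t4, $t4, $t1 → $t4=0^5=5
add $t1, $t1, 2 → $t1=5+2=7
cmp $t1, 7  (cmp 7,7)
blt start: not taken
halt.
Total executed instructions: 16.

16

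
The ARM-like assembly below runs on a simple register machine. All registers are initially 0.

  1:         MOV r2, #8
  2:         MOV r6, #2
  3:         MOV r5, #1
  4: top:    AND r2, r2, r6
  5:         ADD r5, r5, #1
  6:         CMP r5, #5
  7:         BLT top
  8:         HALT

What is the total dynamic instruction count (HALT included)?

MOV r2, #8 → r2=8
MOV r6, #2 → r6=2
MOV r5, #1 → r5=1
AND r2, r2, r6 → r2=8&2=0
ADD r5, r5, #1 → r5=1+1=2
CMP r5, #5  (cmp 2,5)
BLT top: taken
AND r2, r2, r6 → r2=0&2=0
ADD r5, r5, #1 → r5=2+1=3
CMP r5, #5  (cmp 3,5)
BLT top: taken
AND r2, r2, r6 → r2=0&2=0
ADD r5, r5, #1 → r5=3+1=4
CMP r5, #5  (cmp 4,5)
BLT top: taken
AND r2, r2, r6 → r2=0&2=0
ADD r5, r5, #1 → r5=4+1=5
CMP r5, #5  (cmp 5,5)
BLT top: not taken
halt.
Total executed instructions: 20.

20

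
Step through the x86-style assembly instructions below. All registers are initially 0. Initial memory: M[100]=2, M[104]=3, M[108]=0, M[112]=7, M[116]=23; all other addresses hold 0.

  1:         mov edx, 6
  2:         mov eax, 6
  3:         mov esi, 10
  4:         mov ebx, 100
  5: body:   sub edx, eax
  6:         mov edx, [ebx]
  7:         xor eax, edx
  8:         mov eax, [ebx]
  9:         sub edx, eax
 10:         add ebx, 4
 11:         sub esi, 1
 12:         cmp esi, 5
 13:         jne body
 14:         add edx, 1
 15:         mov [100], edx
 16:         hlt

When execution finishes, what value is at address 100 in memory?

1

mov edx, 6 → edx=6
mov eax, 6 → eax=6
mov esi, 10 → esi=10
mov ebx, 100 → ebx=100
sub edx, eax → edx=6-6=0
mov edx, [ebx] → edx=M[100]=2
xor eax, edx → eax=6^2=4
mov eax, [ebx] → eax=M[100]=2
sub edx, eax → edx=2-2=0
add ebx, 4 → ebx=100+4=104
sub esi, 1 → esi=10-1=9
cmp esi, 5  (cmp 9,5)
jne body: taken
sub edx, eax → edx=0-2=-2
mov edx, [ebx] → edx=M[104]=3
xor eax, edx → eax=2^3=1
mov eax, [ebx] → eax=M[104]=3
sub edx, eax → edx=3-3=0
add ebx, 4 → ebx=104+4=108
sub esi, 1 → esi=9-1=8
cmp esi, 5  (cmp 8,5)
jne body: taken
sub edx, eax → edx=0-3=-3
mov edx, [ebx] → edx=M[108]=0
xor eax, edx → eax=3^0=3
mov eax, [ebx] → eax=M[108]=0
sub edx, eax → edx=0-0=0
add ebx, 4 → ebx=108+4=112
sub esi, 1 → esi=8-1=7
cmp esi, 5  (cmp 7,5)
jne body: taken
sub edx, eax → edx=0-0=0
mov edx, [ebx] → edx=M[112]=7
xor eax, edx → eax=0^7=7
mov eax, [ebx] → eax=M[112]=7
sub edx, eax → edx=7-7=0
add ebx, 4 → ebx=112+4=116
sub esi, 1 → esi=7-1=6
cmp esi, 5  (cmp 6,5)
jne body: taken
sub edx, eax → edx=0-7=-7
mov edx, [ebx] → edx=M[116]=23
xor eax, edx → eax=7^23=16
mov eax, [ebx] → eax=M[116]=23
sub edx, eax → edx=23-23=0
add ebx, 4 → ebx=116+4=120
sub esi, 1 → esi=6-1=5
cmp esi, 5  (cmp 5,5)
jne body: not taken
add edx, 1 → edx=0+1=1
mov [100], edx → M[100]=1
halt.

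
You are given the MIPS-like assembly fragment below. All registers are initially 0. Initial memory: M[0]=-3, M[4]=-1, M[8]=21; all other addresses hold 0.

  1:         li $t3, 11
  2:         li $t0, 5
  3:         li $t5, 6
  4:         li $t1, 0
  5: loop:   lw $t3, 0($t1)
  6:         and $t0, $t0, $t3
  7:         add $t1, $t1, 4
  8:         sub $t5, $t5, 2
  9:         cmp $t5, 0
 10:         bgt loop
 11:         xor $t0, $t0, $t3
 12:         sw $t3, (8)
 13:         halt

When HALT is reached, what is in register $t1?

after li $t3, 11: $t3=11
after li $t0, 5: $t0=5
after li $t5, 6: $t5=6
after li $t1, 0: $t1=0
after lw $t3, 0($t1): $t3=M[0]=-3
after and $t0, $t0, $t3: $t0=5&(-3)=5
after add $t1, $t1, 4: $t1=0+4=4
after sub $t5, $t5, 2: $t5=6-2=4
cmp $t5, 0  (cmp 4,0)
bgt loop: taken
after lw $t3, 0($t1): $t3=M[4]=-1
after and $t0, $t0, $t3: $t0=5&(-1)=5
after add $t1, $t1, 4: $t1=4+4=8
after sub $t5, $t5, 2: $t5=4-2=2
cmp $t5, 0  (cmp 2,0)
bgt loop: taken
after lw $t3, 0($t1): $t3=M[8]=21
after and $t0, $t0, $t3: $t0=5&21=5
after add $t1, $t1, 4: $t1=8+4=12
after sub $t5, $t5, 2: $t5=2-2=0
cmp $t5, 0  (cmp 0,0)
bgt loop: not taken
after xor $t0, $t0, $t3: $t0=5^21=16
sw $t3, (8) → M[8]=21
halt.

12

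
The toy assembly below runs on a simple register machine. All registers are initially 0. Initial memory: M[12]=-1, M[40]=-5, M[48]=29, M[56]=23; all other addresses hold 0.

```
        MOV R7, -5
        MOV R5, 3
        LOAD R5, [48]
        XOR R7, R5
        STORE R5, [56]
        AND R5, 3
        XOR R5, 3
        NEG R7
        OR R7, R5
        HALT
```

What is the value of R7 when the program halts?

MOV R7, -5 → R7=-5
MOV R5, 3 → R5=3
LOAD R5, [48] → R5=M[48]=29
XOR R7, R5 → R7=(-5)^29=-26
STORE R5, [56] → M[56]=29
AND R5, 3 → R5=29&3=1
XOR R5, 3 → R5=1^3=2
NEG R7 → R7=-(-26)=26
OR R7, R5 → R7=26|2=26
halt.

26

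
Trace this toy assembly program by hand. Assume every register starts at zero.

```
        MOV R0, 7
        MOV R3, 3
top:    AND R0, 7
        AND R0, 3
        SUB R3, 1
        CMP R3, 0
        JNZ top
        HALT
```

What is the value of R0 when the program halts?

3

MOV R0, 7 → R0=7
MOV R3, 3 → R3=3
AND R0, 7 → R0=7&7=7
AND R0, 3 → R0=7&3=3
SUB R3, 1 → R3=3-1=2
CMP R3, 0  (cmp 2,0)
JNZ top: taken
AND R0, 7 → R0=3&7=3
AND R0, 3 → R0=3&3=3
SUB R3, 1 → R3=2-1=1
CMP R3, 0  (cmp 1,0)
JNZ top: taken
AND R0, 7 → R0=3&7=3
AND R0, 3 → R0=3&3=3
SUB R3, 1 → R3=1-1=0
CMP R3, 0  (cmp 0,0)
JNZ top: not taken
halt.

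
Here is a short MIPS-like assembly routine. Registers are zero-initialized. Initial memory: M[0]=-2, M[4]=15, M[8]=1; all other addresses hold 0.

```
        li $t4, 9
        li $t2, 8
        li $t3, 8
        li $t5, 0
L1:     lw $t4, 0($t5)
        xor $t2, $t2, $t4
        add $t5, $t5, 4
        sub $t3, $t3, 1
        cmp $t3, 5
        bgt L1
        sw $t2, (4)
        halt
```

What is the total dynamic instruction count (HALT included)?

$t4=9
$t2=8
$t3=8
$t5=0
$t4=M[0]=-2
$t2=8^(-2)=-10
$t5=0+4=4
$t3=8-1=7
cmp $t3, 5  (cmp 7,5)
bgt L1: taken
$t4=M[4]=15
$t2=(-10)^15=-7
$t5=4+4=8
$t3=7-1=6
cmp $t3, 5  (cmp 6,5)
bgt L1: taken
$t4=M[8]=1
$t2=(-7)^1=-8
$t5=8+4=12
$t3=6-1=5
cmp $t3, 5  (cmp 5,5)
bgt L1: not taken
sw $t2, (4) → M[4]=-8
halt.
Total executed instructions: 24.

24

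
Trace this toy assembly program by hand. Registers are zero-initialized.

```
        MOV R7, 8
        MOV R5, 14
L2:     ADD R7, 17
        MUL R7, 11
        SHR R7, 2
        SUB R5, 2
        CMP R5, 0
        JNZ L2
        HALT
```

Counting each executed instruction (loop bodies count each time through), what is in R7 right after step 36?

MOV R7, 8 → R7=8
MOV R5, 14 → R5=14
ADD R7, 17 → R7=8+17=25
MUL R7, 11 → R7=25*11=275
SHR R7, 2 → R7=275>>2=68
SUB R5, 2 → R5=14-2=12
CMP R5, 0  (cmp 12,0)
JNZ L2: taken
ADD R7, 17 → R7=68+17=85
MUL R7, 11 → R7=85*11=935
SHR R7, 2 → R7=935>>2=233
SUB R5, 2 → R5=12-2=10
CMP R5, 0  (cmp 10,0)
JNZ L2: taken
ADD R7, 17 → R7=233+17=250
MUL R7, 11 → R7=250*11=2750
SHR R7, 2 → R7=2750>>2=687
SUB R5, 2 → R5=10-2=8
CMP R5, 0  (cmp 8,0)
JNZ L2: taken
ADD R7, 17 → R7=687+17=704
MUL R7, 11 → R7=704*11=7744
SHR R7, 2 → R7=7744>>2=1936
SUB R5, 2 → R5=8-2=6
CMP R5, 0  (cmp 6,0)
JNZ L2: taken
ADD R7, 17 → R7=1936+17=1953
MUL R7, 11 → R7=1953*11=21483
SHR R7, 2 → R7=21483>>2=5370
SUB R5, 2 → R5=6-2=4
CMP R5, 0  (cmp 4,0)
JNZ L2: taken
ADD R7, 17 → R7=5370+17=5387
MUL R7, 11 → R7=5387*11=59257
SHR R7, 2 → R7=59257>>2=14814
SUB R5, 2 → R5=4-2=2
After step 36: R7 = 14814.

14814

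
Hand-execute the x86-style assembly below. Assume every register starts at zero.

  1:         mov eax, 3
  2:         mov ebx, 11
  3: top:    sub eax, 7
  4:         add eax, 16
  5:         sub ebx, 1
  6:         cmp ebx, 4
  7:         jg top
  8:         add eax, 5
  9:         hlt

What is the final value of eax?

71

after mov eax, 3: eax=3
after mov ebx, 11: ebx=11
after sub eax, 7: eax=3-7=-4
after add eax, 16: eax=(-4)+16=12
after sub ebx, 1: ebx=11-1=10
cmp ebx, 4  (cmp 10,4)
jg top: taken
after sub eax, 7: eax=12-7=5
after add eax, 16: eax=5+16=21
after sub ebx, 1: ebx=10-1=9
cmp ebx, 4  (cmp 9,4)
jg top: taken
after sub eax, 7: eax=21-7=14
after add eax, 16: eax=14+16=30
after sub ebx, 1: ebx=9-1=8
cmp ebx, 4  (cmp 8,4)
jg top: taken
after sub eax, 7: eax=30-7=23
after add eax, 16: eax=23+16=39
after sub ebx, 1: ebx=8-1=7
cmp ebx, 4  (cmp 7,4)
jg top: taken
after sub eax, 7: eax=39-7=32
after add eax, 16: eax=32+16=48
after sub ebx, 1: ebx=7-1=6
cmp ebx, 4  (cmp 6,4)
jg top: taken
after sub eax, 7: eax=48-7=41
after add eax, 16: eax=41+16=57
after sub ebx, 1: ebx=6-1=5
cmp ebx, 4  (cmp 5,4)
jg top: taken
after sub eax, 7: eax=57-7=50
after add eax, 16: eax=50+16=66
after sub ebx, 1: ebx=5-1=4
cmp ebx, 4  (cmp 4,4)
jg top: not taken
after add eax, 5: eax=66+5=71
halt.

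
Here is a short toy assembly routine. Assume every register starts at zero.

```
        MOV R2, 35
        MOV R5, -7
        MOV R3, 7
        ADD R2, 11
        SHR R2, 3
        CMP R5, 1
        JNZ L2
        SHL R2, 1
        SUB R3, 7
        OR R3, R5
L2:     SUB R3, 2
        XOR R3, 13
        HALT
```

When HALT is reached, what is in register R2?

after MOV R2, 35: R2=35
after MOV R5, -7: R5=-7
after MOV R3, 7: R3=7
after ADD R2, 11: R2=35+11=46
after SHR R2, 3: R2=46>>3=5
CMP R5, 1  (cmp -7,1)
JNZ L2: taken
after SUB R3, 2: R3=7-2=5
after XOR R3, 13: R3=5^13=8
halt.

5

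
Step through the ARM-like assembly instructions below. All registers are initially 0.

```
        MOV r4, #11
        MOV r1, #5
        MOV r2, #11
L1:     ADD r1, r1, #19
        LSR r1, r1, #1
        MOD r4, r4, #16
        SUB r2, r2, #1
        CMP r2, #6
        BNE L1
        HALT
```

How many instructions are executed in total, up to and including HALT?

r4=11
r1=5
r2=11
r1=5+19=24
r1=24>>1=12
r4=11%16=11
r2=11-1=10
CMP r2, #6  (cmp 10,6)
BNE L1: taken
r1=12+19=31
r1=31>>1=15
r4=11%16=11
r2=10-1=9
CMP r2, #6  (cmp 9,6)
BNE L1: taken
r1=15+19=34
r1=34>>1=17
r4=11%16=11
r2=9-1=8
CMP r2, #6  (cmp 8,6)
BNE L1: taken
r1=17+19=36
r1=36>>1=18
r4=11%16=11
r2=8-1=7
CMP r2, #6  (cmp 7,6)
BNE L1: taken
r1=18+19=37
r1=37>>1=18
r4=11%16=11
r2=7-1=6
CMP r2, #6  (cmp 6,6)
BNE L1: not taken
halt.
Total executed instructions: 34.

34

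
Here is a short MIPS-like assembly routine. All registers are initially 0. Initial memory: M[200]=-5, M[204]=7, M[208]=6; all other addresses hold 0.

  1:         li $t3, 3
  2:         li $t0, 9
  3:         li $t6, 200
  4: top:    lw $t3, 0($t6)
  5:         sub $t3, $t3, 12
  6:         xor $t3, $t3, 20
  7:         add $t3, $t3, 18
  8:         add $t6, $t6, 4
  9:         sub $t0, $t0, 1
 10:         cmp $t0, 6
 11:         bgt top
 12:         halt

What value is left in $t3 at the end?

0

li $t3, 3 → $t3=3
li $t0, 9 → $t0=9
li $t6, 200 → $t6=200
lw $t3, 0($t6) → $t3=M[200]=-5
sub $t3, $t3, 12 → $t3=(-5)-12=-17
xor $t3, $t3, 20 → $t3=(-17)^20=-5
add $t3, $t3, 18 → $t3=(-5)+18=13
add $t6, $t6, 4 → $t6=200+4=204
sub $t0, $t0, 1 → $t0=9-1=8
cmp $t0, 6  (cmp 8,6)
bgt top: taken
lw $t3, 0($t6) → $t3=M[204]=7
sub $t3, $t3, 12 → $t3=7-12=-5
xor $t3, $t3, 20 → $t3=(-5)^20=-17
add $t3, $t3, 18 → $t3=(-17)+18=1
add $t6, $t6, 4 → $t6=204+4=208
sub $t0, $t0, 1 → $t0=8-1=7
cmp $t0, 6  (cmp 7,6)
bgt top: taken
lw $t3, 0($t6) → $t3=M[208]=6
sub $t3, $t3, 12 → $t3=6-12=-6
xor $t3, $t3, 20 → $t3=(-6)^20=-18
add $t3, $t3, 18 → $t3=(-18)+18=0
add $t6, $t6, 4 → $t6=208+4=212
sub $t0, $t0, 1 → $t0=7-1=6
cmp $t0, 6  (cmp 6,6)
bgt top: not taken
halt.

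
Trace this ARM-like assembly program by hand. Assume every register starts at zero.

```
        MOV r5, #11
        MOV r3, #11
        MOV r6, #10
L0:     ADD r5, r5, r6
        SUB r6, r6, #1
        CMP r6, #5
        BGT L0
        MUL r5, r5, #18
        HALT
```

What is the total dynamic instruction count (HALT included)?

MOV r5, #11 → r5=11
MOV r3, #11 → r3=11
MOV r6, #10 → r6=10
ADD r5, r5, r6 → r5=11+10=21
SUB r6, r6, #1 → r6=10-1=9
CMP r6, #5  (cmp 9,5)
BGT L0: taken
ADD r5, r5, r6 → r5=21+9=30
SUB r6, r6, #1 → r6=9-1=8
CMP r6, #5  (cmp 8,5)
BGT L0: taken
ADD r5, r5, r6 → r5=30+8=38
SUB r6, r6, #1 → r6=8-1=7
CMP r6, #5  (cmp 7,5)
BGT L0: taken
ADD r5, r5, r6 → r5=38+7=45
SUB r6, r6, #1 → r6=7-1=6
CMP r6, #5  (cmp 6,5)
BGT L0: taken
ADD r5, r5, r6 → r5=45+6=51
SUB r6, r6, #1 → r6=6-1=5
CMP r6, #5  (cmp 5,5)
BGT L0: not taken
MUL r5, r5, #18 → r5=51*18=918
halt.
Total executed instructions: 25.

25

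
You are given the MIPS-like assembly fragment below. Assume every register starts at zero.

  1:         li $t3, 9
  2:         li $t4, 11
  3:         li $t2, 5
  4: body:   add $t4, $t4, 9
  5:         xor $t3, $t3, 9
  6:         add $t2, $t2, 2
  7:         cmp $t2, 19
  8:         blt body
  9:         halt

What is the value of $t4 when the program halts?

$t3=9
$t4=11
$t2=5
$t4=11+9=20
$t3=9^9=0
$t2=5+2=7
cmp $t2, 19  (cmp 7,19)
blt body: taken
$t4=20+9=29
$t3=0^9=9
$t2=7+2=9
cmp $t2, 19  (cmp 9,19)
blt body: taken
$t4=29+9=38
$t3=9^9=0
$t2=9+2=11
cmp $t2, 19  (cmp 11,19)
blt body: taken
$t4=38+9=47
$t3=0^9=9
$t2=11+2=13
cmp $t2, 19  (cmp 13,19)
blt body: taken
$t4=47+9=56
$t3=9^9=0
$t2=13+2=15
cmp $t2, 19  (cmp 15,19)
blt body: taken
$t4=56+9=65
$t3=0^9=9
$t2=15+2=17
cmp $t2, 19  (cmp 17,19)
blt body: taken
$t4=65+9=74
$t3=9^9=0
$t2=17+2=19
cmp $t2, 19  (cmp 19,19)
blt body: not taken
halt.

74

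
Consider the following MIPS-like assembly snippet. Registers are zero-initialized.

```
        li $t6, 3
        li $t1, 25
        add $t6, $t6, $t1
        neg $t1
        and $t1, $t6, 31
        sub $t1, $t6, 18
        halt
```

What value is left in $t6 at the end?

$t6=3
$t1=25
$t6=3+25=28
$t1=-(25)=-25
$t1=28&31=28
$t1=28-18=10
halt.

28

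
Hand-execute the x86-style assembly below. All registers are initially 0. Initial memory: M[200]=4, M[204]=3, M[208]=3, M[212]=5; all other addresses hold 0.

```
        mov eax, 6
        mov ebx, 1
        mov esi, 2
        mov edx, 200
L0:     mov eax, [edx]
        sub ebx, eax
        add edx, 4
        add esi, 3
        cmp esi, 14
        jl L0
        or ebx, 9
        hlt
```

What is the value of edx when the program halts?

216

after mov eax, 6: eax=6
after mov ebx, 1: ebx=1
after mov esi, 2: esi=2
after mov edx, 200: edx=200
after mov eax, [edx]: eax=M[200]=4
after sub ebx, eax: ebx=1-4=-3
after add edx, 4: edx=200+4=204
after add esi, 3: esi=2+3=5
cmp esi, 14  (cmp 5,14)
jl L0: taken
after mov eax, [edx]: eax=M[204]=3
after sub ebx, eax: ebx=(-3)-3=-6
after add edx, 4: edx=204+4=208
after add esi, 3: esi=5+3=8
cmp esi, 14  (cmp 8,14)
jl L0: taken
after mov eax, [edx]: eax=M[208]=3
after sub ebx, eax: ebx=(-6)-3=-9
after add edx, 4: edx=208+4=212
after add esi, 3: esi=8+3=11
cmp esi, 14  (cmp 11,14)
jl L0: taken
after mov eax, [edx]: eax=M[212]=5
after sub ebx, eax: ebx=(-9)-5=-14
after add edx, 4: edx=212+4=216
after add esi, 3: esi=11+3=14
cmp esi, 14  (cmp 14,14)
jl L0: not taken
after or ebx, 9: ebx=(-14)|9=-5
halt.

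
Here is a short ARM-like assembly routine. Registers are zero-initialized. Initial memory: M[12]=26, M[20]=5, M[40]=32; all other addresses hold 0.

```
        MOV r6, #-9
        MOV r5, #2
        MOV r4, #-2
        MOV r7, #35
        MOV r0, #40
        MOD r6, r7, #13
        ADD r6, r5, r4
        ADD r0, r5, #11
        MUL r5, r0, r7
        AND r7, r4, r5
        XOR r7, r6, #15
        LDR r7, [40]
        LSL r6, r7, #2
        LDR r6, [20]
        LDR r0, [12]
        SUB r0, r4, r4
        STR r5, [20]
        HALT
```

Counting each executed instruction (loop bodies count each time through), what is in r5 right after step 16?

after MOV r6, #-9: r6=-9
after MOV r5, #2: r5=2
after MOV r4, #-2: r4=-2
after MOV r7, #35: r7=35
after MOV r0, #40: r0=40
after MOD r6, r7, #13: r6=35%13=9
after ADD r6, r5, r4: r6=2+(-2)=0
after ADD r0, r5, #11: r0=2+11=13
after MUL r5, r0, r7: r5=13*35=455
after AND r7, r4, r5: r7=(-2)&455=454
after XOR r7, r6, #15: r7=0^15=15
after LDR r7, [40]: r7=M[40]=32
after LSL r6, r7, #2: r6=32<<2=128
after LDR r6, [20]: r6=M[20]=5
after LDR r0, [12]: r0=M[12]=26
after SUB r0, r4, r4: r0=(-2)-(-2)=0
After step 16: r5 = 455.

455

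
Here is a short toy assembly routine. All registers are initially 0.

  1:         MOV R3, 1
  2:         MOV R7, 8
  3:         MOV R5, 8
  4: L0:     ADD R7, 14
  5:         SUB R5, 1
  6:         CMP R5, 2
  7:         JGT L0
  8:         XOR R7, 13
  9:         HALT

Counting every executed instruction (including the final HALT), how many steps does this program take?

29

MOV R3, 1 → R3=1
MOV R7, 8 → R7=8
MOV R5, 8 → R5=8
ADD R7, 14 → R7=8+14=22
SUB R5, 1 → R5=8-1=7
CMP R5, 2  (cmp 7,2)
JGT L0: taken
ADD R7, 14 → R7=22+14=36
SUB R5, 1 → R5=7-1=6
CMP R5, 2  (cmp 6,2)
JGT L0: taken
ADD R7, 14 → R7=36+14=50
SUB R5, 1 → R5=6-1=5
CMP R5, 2  (cmp 5,2)
JGT L0: taken
ADD R7, 14 → R7=50+14=64
SUB R5, 1 → R5=5-1=4
CMP R5, 2  (cmp 4,2)
JGT L0: taken
ADD R7, 14 → R7=64+14=78
SUB R5, 1 → R5=4-1=3
CMP R5, 2  (cmp 3,2)
JGT L0: taken
ADD R7, 14 → R7=78+14=92
SUB R5, 1 → R5=3-1=2
CMP R5, 2  (cmp 2,2)
JGT L0: not taken
XOR R7, 13 → R7=92^13=81
halt.
Total executed instructions: 29.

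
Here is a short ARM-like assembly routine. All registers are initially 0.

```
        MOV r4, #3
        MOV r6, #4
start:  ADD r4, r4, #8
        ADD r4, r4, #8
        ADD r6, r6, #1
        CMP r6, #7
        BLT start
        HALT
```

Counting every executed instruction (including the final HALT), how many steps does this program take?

18

r4=3
r6=4
r4=3+8=11
r4=11+8=19
r6=4+1=5
CMP r6, #7  (cmp 5,7)
BLT start: taken
r4=19+8=27
r4=27+8=35
r6=5+1=6
CMP r6, #7  (cmp 6,7)
BLT start: taken
r4=35+8=43
r4=43+8=51
r6=6+1=7
CMP r6, #7  (cmp 7,7)
BLT start: not taken
halt.
Total executed instructions: 18.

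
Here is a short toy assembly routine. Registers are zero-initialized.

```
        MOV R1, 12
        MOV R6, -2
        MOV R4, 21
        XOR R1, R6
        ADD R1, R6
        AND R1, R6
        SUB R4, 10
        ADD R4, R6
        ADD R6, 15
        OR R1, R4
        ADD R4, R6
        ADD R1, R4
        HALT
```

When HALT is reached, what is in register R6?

after MOV R1, 12: R1=12
after MOV R6, -2: R6=-2
after MOV R4, 21: R4=21
after XOR R1, R6: R1=12^(-2)=-14
after ADD R1, R6: R1=(-14)+(-2)=-16
after AND R1, R6: R1=(-16)&(-2)=-16
after SUB R4, 10: R4=21-10=11
after ADD R4, R6: R4=11+(-2)=9
after ADD R6, 15: R6=(-2)+15=13
after OR R1, R4: R1=(-16)|9=-7
after ADD R4, R6: R4=9+13=22
after ADD R1, R4: R1=(-7)+22=15
halt.

13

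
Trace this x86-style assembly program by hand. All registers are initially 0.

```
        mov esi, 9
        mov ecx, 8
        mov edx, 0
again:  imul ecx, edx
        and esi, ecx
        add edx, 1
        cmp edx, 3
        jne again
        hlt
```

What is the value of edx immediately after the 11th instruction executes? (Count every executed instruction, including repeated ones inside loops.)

2

after mov esi, 9: esi=9
after mov ecx, 8: ecx=8
after mov edx, 0: edx=0
after imul ecx, edx: ecx=8*0=0
after and esi, ecx: esi=9&0=0
after add edx, 1: edx=0+1=1
cmp edx, 3  (cmp 1,3)
jne again: taken
after imul ecx, edx: ecx=0*1=0
after and esi, ecx: esi=0&0=0
after add edx, 1: edx=1+1=2
After step 11: edx = 2.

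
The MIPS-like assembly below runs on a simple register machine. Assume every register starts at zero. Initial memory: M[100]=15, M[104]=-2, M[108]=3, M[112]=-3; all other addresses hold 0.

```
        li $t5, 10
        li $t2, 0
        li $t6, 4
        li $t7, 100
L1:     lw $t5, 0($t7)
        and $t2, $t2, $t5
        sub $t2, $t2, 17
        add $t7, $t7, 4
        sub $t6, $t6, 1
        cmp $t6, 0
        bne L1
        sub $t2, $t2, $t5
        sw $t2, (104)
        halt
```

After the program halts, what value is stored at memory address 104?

li $t5, 10 → $t5=10
li $t2, 0 → $t2=0
li $t6, 4 → $t6=4
li $t7, 100 → $t7=100
lw $t5, 0($t7) → $t5=M[100]=15
and $t2, $t2, $t5 → $t2=0&15=0
sub $t2, $t2, 17 → $t2=0-17=-17
add $t7, $t7, 4 → $t7=100+4=104
sub $t6, $t6, 1 → $t6=4-1=3
cmp $t6, 0  (cmp 3,0)
bne L1: taken
lw $t5, 0($t7) → $t5=M[104]=-2
and $t2, $t2, $t5 → $t2=(-17)&(-2)=-18
sub $t2, $t2, 17 → $t2=(-18)-17=-35
add $t7, $t7, 4 → $t7=104+4=108
sub $t6, $t6, 1 → $t6=3-1=2
cmp $t6, 0  (cmp 2,0)
bne L1: taken
lw $t5, 0($t7) → $t5=M[108]=3
and $t2, $t2, $t5 → $t2=(-35)&3=1
sub $t2, $t2, 17 → $t2=1-17=-16
add $t7, $t7, 4 → $t7=108+4=112
sub $t6, $t6, 1 → $t6=2-1=1
cmp $t6, 0  (cmp 1,0)
bne L1: taken
lw $t5, 0($t7) → $t5=M[112]=-3
and $t2, $t2, $t5 → $t2=(-16)&(-3)=-16
sub $t2, $t2, 17 → $t2=(-16)-17=-33
add $t7, $t7, 4 → $t7=112+4=116
sub $t6, $t6, 1 → $t6=1-1=0
cmp $t6, 0  (cmp 0,0)
bne L1: not taken
sub $t2, $t2, $t5 → $t2=(-33)-(-3)=-30
sw $t2, (104) → M[104]=-30
halt.

-30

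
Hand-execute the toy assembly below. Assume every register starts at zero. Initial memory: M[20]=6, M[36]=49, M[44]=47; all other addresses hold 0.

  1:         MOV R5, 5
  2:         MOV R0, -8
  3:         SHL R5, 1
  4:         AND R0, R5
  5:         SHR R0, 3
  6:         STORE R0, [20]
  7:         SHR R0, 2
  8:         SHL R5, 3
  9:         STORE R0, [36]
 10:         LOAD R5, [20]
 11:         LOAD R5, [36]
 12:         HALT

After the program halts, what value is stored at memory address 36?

0

MOV R5, 5 → R5=5
MOV R0, -8 → R0=-8
SHL R5, 1 → R5=5<<1=10
AND R0, R5 → R0=(-8)&10=8
SHR R0, 3 → R0=8>>3=1
STORE R0, [20] → M[20]=1
SHR R0, 2 → R0=1>>2=0
SHL R5, 3 → R5=10<<3=80
STORE R0, [36] → M[36]=0
LOAD R5, [20] → R5=M[20]=1
LOAD R5, [36] → R5=M[36]=0
halt.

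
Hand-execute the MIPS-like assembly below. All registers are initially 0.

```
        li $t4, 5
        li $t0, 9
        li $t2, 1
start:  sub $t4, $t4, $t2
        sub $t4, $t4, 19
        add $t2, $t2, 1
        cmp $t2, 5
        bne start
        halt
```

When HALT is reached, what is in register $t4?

li $t4, 5 → $t4=5
li $t0, 9 → $t0=9
li $t2, 1 → $t2=1
sub $t4, $t4, $t2 → $t4=5-1=4
sub $t4, $t4, 19 → $t4=4-19=-15
add $t2, $t2, 1 → $t2=1+1=2
cmp $t2, 5  (cmp 2,5)
bne start: taken
sub $t4, $t4, $t2 → $t4=(-15)-2=-17
sub $t4, $t4, 19 → $t4=(-17)-19=-36
add $t2, $t2, 1 → $t2=2+1=3
cmp $t2, 5  (cmp 3,5)
bne start: taken
sub $t4, $t4, $t2 → $t4=(-36)-3=-39
sub $t4, $t4, 19 → $t4=(-39)-19=-58
add $t2, $t2, 1 → $t2=3+1=4
cmp $t2, 5  (cmp 4,5)
bne start: taken
sub $t4, $t4, $t2 → $t4=(-58)-4=-62
sub $t4, $t4, 19 → $t4=(-62)-19=-81
add $t2, $t2, 1 → $t2=4+1=5
cmp $t2, 5  (cmp 5,5)
bne start: not taken
halt.

-81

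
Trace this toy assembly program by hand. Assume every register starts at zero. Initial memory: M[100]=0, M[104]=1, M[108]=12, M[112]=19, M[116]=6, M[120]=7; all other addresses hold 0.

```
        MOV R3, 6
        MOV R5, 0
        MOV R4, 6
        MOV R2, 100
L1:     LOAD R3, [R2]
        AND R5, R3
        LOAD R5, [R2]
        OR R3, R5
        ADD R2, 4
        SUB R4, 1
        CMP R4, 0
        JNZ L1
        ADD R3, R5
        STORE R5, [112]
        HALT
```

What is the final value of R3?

after MOV R3, 6: R3=6
after MOV R5, 0: R5=0
after MOV R4, 6: R4=6
after MOV R2, 100: R2=100
after LOAD R3, [R2]: R3=M[100]=0
after AND R5, R3: R5=0&0=0
after LOAD R5, [R2]: R5=M[100]=0
after OR R3, R5: R3=0|0=0
after ADD R2, 4: R2=100+4=104
after SUB R4, 1: R4=6-1=5
CMP R4, 0  (cmp 5,0)
JNZ L1: taken
after LOAD R3, [R2]: R3=M[104]=1
after AND R5, R3: R5=0&1=0
after LOAD R5, [R2]: R5=M[104]=1
after OR R3, R5: R3=1|1=1
after ADD R2, 4: R2=104+4=108
after SUB R4, 1: R4=5-1=4
CMP R4, 0  (cmp 4,0)
JNZ L1: taken
after LOAD R3, [R2]: R3=M[108]=12
after AND R5, R3: R5=1&12=0
after LOAD R5, [R2]: R5=M[108]=12
after OR R3, R5: R3=12|12=12
after ADD R2, 4: R2=108+4=112
after SUB R4, 1: R4=4-1=3
CMP R4, 0  (cmp 3,0)
JNZ L1: taken
after LOAD R3, [R2]: R3=M[112]=19
after AND R5, R3: R5=12&19=0
after LOAD R5, [R2]: R5=M[112]=19
after OR R3, R5: R3=19|19=19
after ADD R2, 4: R2=112+4=116
after SUB R4, 1: R4=3-1=2
CMP R4, 0  (cmp 2,0)
JNZ L1: taken
after LOAD R3, [R2]: R3=M[116]=6
after AND R5, R3: R5=19&6=2
after LOAD R5, [R2]: R5=M[116]=6
after OR R3, R5: R3=6|6=6
after ADD R2, 4: R2=116+4=120
after SUB R4, 1: R4=2-1=1
CMP R4, 0  (cmp 1,0)
JNZ L1: taken
after LOAD R3, [R2]: R3=M[120]=7
after AND R5, R3: R5=6&7=6
after LOAD R5, [R2]: R5=M[120]=7
after OR R3, R5: R3=7|7=7
after ADD R2, 4: R2=120+4=124
after SUB R4, 1: R4=1-1=0
CMP R4, 0  (cmp 0,0)
JNZ L1: not taken
after ADD R3, R5: R3=7+7=14
STORE R5, [112] → M[112]=7
halt.

14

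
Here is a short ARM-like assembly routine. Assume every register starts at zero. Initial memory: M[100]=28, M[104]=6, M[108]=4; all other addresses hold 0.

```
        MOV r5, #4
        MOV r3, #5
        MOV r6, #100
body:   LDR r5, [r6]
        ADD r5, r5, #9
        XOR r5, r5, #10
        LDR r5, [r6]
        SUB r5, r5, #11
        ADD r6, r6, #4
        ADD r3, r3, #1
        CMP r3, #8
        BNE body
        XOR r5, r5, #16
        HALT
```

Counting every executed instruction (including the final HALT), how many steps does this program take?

32

r5=4
r3=5
r6=100
r5=M[100]=28
r5=28+9=37
r5=37^10=47
r5=M[100]=28
r5=28-11=17
r6=100+4=104
r3=5+1=6
CMP r3, #8  (cmp 6,8)
BNE body: taken
r5=M[104]=6
r5=6+9=15
r5=15^10=5
r5=M[104]=6
r5=6-11=-5
r6=104+4=108
r3=6+1=7
CMP r3, #8  (cmp 7,8)
BNE body: taken
r5=M[108]=4
r5=4+9=13
r5=13^10=7
r5=M[108]=4
r5=4-11=-7
r6=108+4=112
r3=7+1=8
CMP r3, #8  (cmp 8,8)
BNE body: not taken
r5=(-7)^16=-23
halt.
Total executed instructions: 32.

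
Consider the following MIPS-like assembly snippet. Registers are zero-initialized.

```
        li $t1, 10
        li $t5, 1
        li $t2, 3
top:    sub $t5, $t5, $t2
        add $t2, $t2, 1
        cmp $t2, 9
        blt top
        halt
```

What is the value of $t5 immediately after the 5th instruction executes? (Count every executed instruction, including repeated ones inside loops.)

$t1=10
$t5=1
$t2=3
$t5=1-3=-2
$t2=3+1=4
After step 5: $t5 = -2.

-2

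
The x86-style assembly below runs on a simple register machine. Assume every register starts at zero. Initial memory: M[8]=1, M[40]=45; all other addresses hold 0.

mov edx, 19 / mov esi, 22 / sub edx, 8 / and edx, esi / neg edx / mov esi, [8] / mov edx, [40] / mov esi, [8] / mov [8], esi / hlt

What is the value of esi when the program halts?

1

after mov edx, 19: edx=19
after mov esi, 22: esi=22
after sub edx, 8: edx=19-8=11
after and edx, esi: edx=11&22=2
after neg edx: edx=-(2)=-2
after mov esi, [8]: esi=M[8]=1
after mov edx, [40]: edx=M[40]=45
after mov esi, [8]: esi=M[8]=1
mov [8], esi → M[8]=1
halt.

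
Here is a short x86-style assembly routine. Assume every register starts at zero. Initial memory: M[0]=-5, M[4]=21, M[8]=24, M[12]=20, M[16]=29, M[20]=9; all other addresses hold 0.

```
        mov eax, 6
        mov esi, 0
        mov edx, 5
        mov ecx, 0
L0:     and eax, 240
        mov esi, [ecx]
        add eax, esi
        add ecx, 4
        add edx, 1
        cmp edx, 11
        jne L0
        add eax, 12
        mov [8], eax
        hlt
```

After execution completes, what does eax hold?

mov eax, 6 → eax=6
mov esi, 0 → esi=0
mov edx, 5 → edx=5
mov ecx, 0 → ecx=0
and eax, 240 → eax=6&240=0
mov esi, [ecx] → esi=M[0]=-5
add eax, esi → eax=0+(-5)=-5
add ecx, 4 → ecx=0+4=4
add edx, 1 → edx=5+1=6
cmp edx, 11  (cmp 6,11)
jne L0: taken
and eax, 240 → eax=(-5)&240=240
mov esi, [ecx] → esi=M[4]=21
add eax, esi → eax=240+21=261
add ecx, 4 → ecx=4+4=8
add edx, 1 → edx=6+1=7
cmp edx, 11  (cmp 7,11)
jne L0: taken
and eax, 240 → eax=261&240=0
mov esi, [ecx] → esi=M[8]=24
add eax, esi → eax=0+24=24
add ecx, 4 → ecx=8+4=12
add edx, 1 → edx=7+1=8
cmp edx, 11  (cmp 8,11)
jne L0: taken
and eax, 240 → eax=24&240=16
mov esi, [ecx] → esi=M[12]=20
add eax, esi → eax=16+20=36
add ecx, 4 → ecx=12+4=16
add edx, 1 → edx=8+1=9
cmp edx, 11  (cmp 9,11)
jne L0: taken
and eax, 240 → eax=36&240=32
mov esi, [ecx] → esi=M[16]=29
add eax, esi → eax=32+29=61
add ecx, 4 → ecx=16+4=20
add edx, 1 → edx=9+1=10
cmp edx, 11  (cmp 10,11)
jne L0: taken
and eax, 240 → eax=61&240=48
mov esi, [ecx] → esi=M[20]=9
add eax, esi → eax=48+9=57
add ecx, 4 → ecx=20+4=24
add edx, 1 → edx=10+1=11
cmp edx, 11  (cmp 11,11)
jne L0: not taken
add eax, 12 → eax=57+12=69
mov [8], eax → M[8]=69
halt.

69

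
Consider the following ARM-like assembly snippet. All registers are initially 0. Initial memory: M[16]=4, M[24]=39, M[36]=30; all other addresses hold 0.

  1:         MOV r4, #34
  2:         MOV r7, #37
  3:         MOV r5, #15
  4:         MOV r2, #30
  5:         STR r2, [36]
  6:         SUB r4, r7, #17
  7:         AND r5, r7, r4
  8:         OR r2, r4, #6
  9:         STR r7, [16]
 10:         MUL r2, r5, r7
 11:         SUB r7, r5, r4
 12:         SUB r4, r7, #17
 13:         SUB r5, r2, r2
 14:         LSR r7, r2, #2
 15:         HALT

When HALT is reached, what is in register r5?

0

r4=34
r7=37
r5=15
r2=30
STR r2, [36] → M[36]=30
r4=37-17=20
r5=37&20=4
r2=20|6=22
STR r7, [16] → M[16]=37
r2=4*37=148
r7=4-20=-16
r4=(-16)-17=-33
r5=148-148=0
r7=148>>2=37
halt.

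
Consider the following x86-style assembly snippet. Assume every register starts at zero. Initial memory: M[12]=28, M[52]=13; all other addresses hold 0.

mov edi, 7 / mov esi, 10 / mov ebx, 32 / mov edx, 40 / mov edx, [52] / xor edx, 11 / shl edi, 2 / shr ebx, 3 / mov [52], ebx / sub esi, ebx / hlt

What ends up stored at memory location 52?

4

mov edi, 7 → edi=7
mov esi, 10 → esi=10
mov ebx, 32 → ebx=32
mov edx, 40 → edx=40
mov edx, [52] → edx=M[52]=13
xor edx, 11 → edx=13^11=6
shl edi, 2 → edi=7<<2=28
shr ebx, 3 → ebx=32>>3=4
mov [52], ebx → M[52]=4
sub esi, ebx → esi=10-4=6
halt.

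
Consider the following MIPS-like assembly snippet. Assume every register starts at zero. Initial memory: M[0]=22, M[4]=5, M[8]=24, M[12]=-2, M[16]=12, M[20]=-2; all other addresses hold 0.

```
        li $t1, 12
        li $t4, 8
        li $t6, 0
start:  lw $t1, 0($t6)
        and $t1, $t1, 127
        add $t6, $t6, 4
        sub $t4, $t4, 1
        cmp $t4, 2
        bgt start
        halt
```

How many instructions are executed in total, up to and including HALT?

40

$t1=12
$t4=8
$t6=0
$t1=M[0]=22
$t1=22&127=22
$t6=0+4=4
$t4=8-1=7
cmp $t4, 2  (cmp 7,2)
bgt start: taken
$t1=M[4]=5
$t1=5&127=5
$t6=4+4=8
$t4=7-1=6
cmp $t4, 2  (cmp 6,2)
bgt start: taken
$t1=M[8]=24
$t1=24&127=24
$t6=8+4=12
$t4=6-1=5
cmp $t4, 2  (cmp 5,2)
bgt start: taken
$t1=M[12]=-2
$t1=(-2)&127=126
$t6=12+4=16
$t4=5-1=4
cmp $t4, 2  (cmp 4,2)
bgt start: taken
$t1=M[16]=12
$t1=12&127=12
$t6=16+4=20
$t4=4-1=3
cmp $t4, 2  (cmp 3,2)
bgt start: taken
$t1=M[20]=-2
$t1=(-2)&127=126
$t6=20+4=24
$t4=3-1=2
cmp $t4, 2  (cmp 2,2)
bgt start: not taken
halt.
Total executed instructions: 40.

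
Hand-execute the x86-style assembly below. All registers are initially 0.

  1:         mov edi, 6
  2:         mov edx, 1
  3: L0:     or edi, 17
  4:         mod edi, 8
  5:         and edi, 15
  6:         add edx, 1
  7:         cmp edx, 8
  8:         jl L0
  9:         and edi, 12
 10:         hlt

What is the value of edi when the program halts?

4

after mov edi, 6: edi=6
after mov edx, 1: edx=1
after or edi, 17: edi=6|17=23
after mod edi, 8: edi=23%8=7
after and edi, 15: edi=7&15=7
after add edx, 1: edx=1+1=2
cmp edx, 8  (cmp 2,8)
jl L0: taken
after or edi, 17: edi=7|17=23
after mod edi, 8: edi=23%8=7
after and edi, 15: edi=7&15=7
after add edx, 1: edx=2+1=3
cmp edx, 8  (cmp 3,8)
jl L0: taken
after or edi, 17: edi=7|17=23
after mod edi, 8: edi=23%8=7
after and edi, 15: edi=7&15=7
after add edx, 1: edx=3+1=4
cmp edx, 8  (cmp 4,8)
jl L0: taken
after or edi, 17: edi=7|17=23
after mod edi, 8: edi=23%8=7
after and edi, 15: edi=7&15=7
after add edx, 1: edx=4+1=5
cmp edx, 8  (cmp 5,8)
jl L0: taken
after or edi, 17: edi=7|17=23
after mod edi, 8: edi=23%8=7
after and edi, 15: edi=7&15=7
after add edx, 1: edx=5+1=6
cmp edx, 8  (cmp 6,8)
jl L0: taken
after or edi, 17: edi=7|17=23
after mod edi, 8: edi=23%8=7
after and edi, 15: edi=7&15=7
after add edx, 1: edx=6+1=7
cmp edx, 8  (cmp 7,8)
jl L0: taken
after or edi, 17: edi=7|17=23
after mod edi, 8: edi=23%8=7
after and edi, 15: edi=7&15=7
after add edx, 1: edx=7+1=8
cmp edx, 8  (cmp 8,8)
jl L0: not taken
after and edi, 12: edi=7&12=4
halt.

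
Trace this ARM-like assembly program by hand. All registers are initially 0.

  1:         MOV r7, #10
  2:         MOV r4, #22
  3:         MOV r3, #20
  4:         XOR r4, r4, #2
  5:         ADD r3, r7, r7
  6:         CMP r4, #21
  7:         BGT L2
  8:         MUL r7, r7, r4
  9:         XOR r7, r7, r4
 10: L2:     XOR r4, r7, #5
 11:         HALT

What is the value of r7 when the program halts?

MOV r7, #10 → r7=10
MOV r4, #22 → r4=22
MOV r3, #20 → r3=20
XOR r4, r4, #2 → r4=22^2=20
ADD r3, r7, r7 → r3=10+10=20
CMP r4, #21  (cmp 20,21)
BGT L2: not taken
MUL r7, r7, r4 → r7=10*20=200
XOR r7, r7, r4 → r7=200^20=220
XOR r4, r7, #5 → r4=220^5=217
halt.

220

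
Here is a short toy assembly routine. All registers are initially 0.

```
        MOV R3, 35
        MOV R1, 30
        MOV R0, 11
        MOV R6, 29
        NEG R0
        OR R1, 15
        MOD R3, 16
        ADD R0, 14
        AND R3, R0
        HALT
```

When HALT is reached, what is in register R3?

3

MOV R3, 35 → R3=35
MOV R1, 30 → R1=30
MOV R0, 11 → R0=11
MOV R6, 29 → R6=29
NEG R0 → R0=-(11)=-11
OR R1, 15 → R1=30|15=31
MOD R3, 16 → R3=35%16=3
ADD R0, 14 → R0=(-11)+14=3
AND R3, R0 → R3=3&3=3
halt.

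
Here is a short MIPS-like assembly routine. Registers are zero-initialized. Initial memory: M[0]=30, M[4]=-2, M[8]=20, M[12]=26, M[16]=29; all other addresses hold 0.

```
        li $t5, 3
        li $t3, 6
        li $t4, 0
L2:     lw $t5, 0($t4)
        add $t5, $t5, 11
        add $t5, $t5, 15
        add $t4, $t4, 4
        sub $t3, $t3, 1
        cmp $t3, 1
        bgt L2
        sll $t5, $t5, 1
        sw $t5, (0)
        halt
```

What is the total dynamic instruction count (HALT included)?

li $t5, 3 → $t5=3
li $t3, 6 → $t3=6
li $t4, 0 → $t4=0
lw $t5, 0($t4) → $t5=M[0]=30
add $t5, $t5, 11 → $t5=30+11=41
add $t5, $t5, 15 → $t5=41+15=56
add $t4, $t4, 4 → $t4=0+4=4
sub $t3, $t3, 1 → $t3=6-1=5
cmp $t3, 1  (cmp 5,1)
bgt L2: taken
lw $t5, 0($t4) → $t5=M[4]=-2
add $t5, $t5, 11 → $t5=(-2)+11=9
add $t5, $t5, 15 → $t5=9+15=24
add $t4, $t4, 4 → $t4=4+4=8
sub $t3, $t3, 1 → $t3=5-1=4
cmp $t3, 1  (cmp 4,1)
bgt L2: taken
lw $t5, 0($t4) → $t5=M[8]=20
add $t5, $t5, 11 → $t5=20+11=31
add $t5, $t5, 15 → $t5=31+15=46
add $t4, $t4, 4 → $t4=8+4=12
sub $t3, $t3, 1 → $t3=4-1=3
cmp $t3, 1  (cmp 3,1)
bgt L2: taken
lw $t5, 0($t4) → $t5=M[12]=26
add $t5, $t5, 11 → $t5=26+11=37
add $t5, $t5, 15 → $t5=37+15=52
add $t4, $t4, 4 → $t4=12+4=16
sub $t3, $t3, 1 → $t3=3-1=2
cmp $t3, 1  (cmp 2,1)
bgt L2: taken
lw $t5, 0($t4) → $t5=M[16]=29
add $t5, $t5, 11 → $t5=29+11=40
add $t5, $t5, 15 → $t5=40+15=55
add $t4, $t4, 4 → $t4=16+4=20
sub $t3, $t3, 1 → $t3=2-1=1
cmp $t3, 1  (cmp 1,1)
bgt L2: not taken
sll $t5, $t5, 1 → $t5=55<<1=110
sw $t5, (0) → M[0]=110
halt.
Total executed instructions: 41.

41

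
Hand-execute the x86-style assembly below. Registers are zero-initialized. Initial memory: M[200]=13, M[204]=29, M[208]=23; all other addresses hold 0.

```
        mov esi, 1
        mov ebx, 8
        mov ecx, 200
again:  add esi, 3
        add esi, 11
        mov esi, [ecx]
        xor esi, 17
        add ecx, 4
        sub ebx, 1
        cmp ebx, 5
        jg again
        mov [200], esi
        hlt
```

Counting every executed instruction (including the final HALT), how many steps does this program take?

29

mov esi, 1 → esi=1
mov ebx, 8 → ebx=8
mov ecx, 200 → ecx=200
add esi, 3 → esi=1+3=4
add esi, 11 → esi=4+11=15
mov esi, [ecx] → esi=M[200]=13
xor esi, 17 → esi=13^17=28
add ecx, 4 → ecx=200+4=204
sub ebx, 1 → ebx=8-1=7
cmp ebx, 5  (cmp 7,5)
jg again: taken
add esi, 3 → esi=28+3=31
add esi, 11 → esi=31+11=42
mov esi, [ecx] → esi=M[204]=29
xor esi, 17 → esi=29^17=12
add ecx, 4 → ecx=204+4=208
sub ebx, 1 → ebx=7-1=6
cmp ebx, 5  (cmp 6,5)
jg again: taken
add esi, 3 → esi=12+3=15
add esi, 11 → esi=15+11=26
mov esi, [ecx] → esi=M[208]=23
xor esi, 17 → esi=23^17=6
add ecx, 4 → ecx=208+4=212
sub ebx, 1 → ebx=6-1=5
cmp ebx, 5  (cmp 5,5)
jg again: not taken
mov [200], esi → M[200]=6
halt.
Total executed instructions: 29.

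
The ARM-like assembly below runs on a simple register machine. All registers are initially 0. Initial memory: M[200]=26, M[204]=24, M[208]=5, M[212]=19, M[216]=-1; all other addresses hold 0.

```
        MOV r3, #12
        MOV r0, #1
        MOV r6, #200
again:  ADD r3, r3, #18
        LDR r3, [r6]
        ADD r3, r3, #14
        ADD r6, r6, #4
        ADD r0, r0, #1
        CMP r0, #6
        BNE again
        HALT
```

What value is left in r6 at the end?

220

r3=12
r0=1
r6=200
r3=12+18=30
r3=M[200]=26
r3=26+14=40
r6=200+4=204
r0=1+1=2
CMP r0, #6  (cmp 2,6)
BNE again: taken
r3=40+18=58
r3=M[204]=24
r3=24+14=38
r6=204+4=208
r0=2+1=3
CMP r0, #6  (cmp 3,6)
BNE again: taken
r3=38+18=56
r3=M[208]=5
r3=5+14=19
r6=208+4=212
r0=3+1=4
CMP r0, #6  (cmp 4,6)
BNE again: taken
r3=19+18=37
r3=M[212]=19
r3=19+14=33
r6=212+4=216
r0=4+1=5
CMP r0, #6  (cmp 5,6)
BNE again: taken
r3=33+18=51
r3=M[216]=-1
r3=(-1)+14=13
r6=216+4=220
r0=5+1=6
CMP r0, #6  (cmp 6,6)
BNE again: not taken
halt.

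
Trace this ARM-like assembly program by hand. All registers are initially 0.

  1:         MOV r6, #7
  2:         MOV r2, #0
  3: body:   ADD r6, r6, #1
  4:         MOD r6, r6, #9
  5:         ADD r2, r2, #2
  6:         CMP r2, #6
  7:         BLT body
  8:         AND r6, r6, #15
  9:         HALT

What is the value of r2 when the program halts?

MOV r6, #7 → r6=7
MOV r2, #0 → r2=0
ADD r6, r6, #1 → r6=7+1=8
MOD r6, r6, #9 → r6=8%9=8
ADD r2, r2, #2 → r2=0+2=2
CMP r2, #6  (cmp 2,6)
BLT body: taken
ADD r6, r6, #1 → r6=8+1=9
MOD r6, r6, #9 → r6=9%9=0
ADD r2, r2, #2 → r2=2+2=4
CMP r2, #6  (cmp 4,6)
BLT body: taken
ADD r6, r6, #1 → r6=0+1=1
MOD r6, r6, #9 → r6=1%9=1
ADD r2, r2, #2 → r2=4+2=6
CMP r2, #6  (cmp 6,6)
BLT body: not taken
AND r6, r6, #15 → r6=1&15=1
halt.

6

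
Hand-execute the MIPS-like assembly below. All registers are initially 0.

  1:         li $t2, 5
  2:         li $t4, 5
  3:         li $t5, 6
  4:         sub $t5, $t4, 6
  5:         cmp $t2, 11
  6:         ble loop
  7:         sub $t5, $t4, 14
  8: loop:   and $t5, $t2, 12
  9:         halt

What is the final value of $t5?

$t2=5
$t4=5
$t5=6
$t5=5-6=-1
cmp $t2, 11  (cmp 5,11)
ble loop: taken
$t5=5&12=4
halt.

4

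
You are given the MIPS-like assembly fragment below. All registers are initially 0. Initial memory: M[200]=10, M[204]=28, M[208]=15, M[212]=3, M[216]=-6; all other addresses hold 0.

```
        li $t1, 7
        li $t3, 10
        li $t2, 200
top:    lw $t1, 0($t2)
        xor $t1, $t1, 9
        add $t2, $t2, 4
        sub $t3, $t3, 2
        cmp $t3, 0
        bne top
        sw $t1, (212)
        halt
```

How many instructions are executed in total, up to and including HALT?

$t1=7
$t3=10
$t2=200
$t1=M[200]=10
$t1=10^9=3
$t2=200+4=204
$t3=10-2=8
cmp $t3, 0  (cmp 8,0)
bne top: taken
$t1=M[204]=28
$t1=28^9=21
$t2=204+4=208
$t3=8-2=6
cmp $t3, 0  (cmp 6,0)
bne top: taken
$t1=M[208]=15
$t1=15^9=6
$t2=208+4=212
$t3=6-2=4
cmp $t3, 0  (cmp 4,0)
bne top: taken
$t1=M[212]=3
$t1=3^9=10
$t2=212+4=216
$t3=4-2=2
cmp $t3, 0  (cmp 2,0)
bne top: taken
$t1=M[216]=-6
$t1=(-6)^9=-13
$t2=216+4=220
$t3=2-2=0
cmp $t3, 0  (cmp 0,0)
bne top: not taken
sw $t1, (212) → M[212]=-13
halt.
Total executed instructions: 35.

35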